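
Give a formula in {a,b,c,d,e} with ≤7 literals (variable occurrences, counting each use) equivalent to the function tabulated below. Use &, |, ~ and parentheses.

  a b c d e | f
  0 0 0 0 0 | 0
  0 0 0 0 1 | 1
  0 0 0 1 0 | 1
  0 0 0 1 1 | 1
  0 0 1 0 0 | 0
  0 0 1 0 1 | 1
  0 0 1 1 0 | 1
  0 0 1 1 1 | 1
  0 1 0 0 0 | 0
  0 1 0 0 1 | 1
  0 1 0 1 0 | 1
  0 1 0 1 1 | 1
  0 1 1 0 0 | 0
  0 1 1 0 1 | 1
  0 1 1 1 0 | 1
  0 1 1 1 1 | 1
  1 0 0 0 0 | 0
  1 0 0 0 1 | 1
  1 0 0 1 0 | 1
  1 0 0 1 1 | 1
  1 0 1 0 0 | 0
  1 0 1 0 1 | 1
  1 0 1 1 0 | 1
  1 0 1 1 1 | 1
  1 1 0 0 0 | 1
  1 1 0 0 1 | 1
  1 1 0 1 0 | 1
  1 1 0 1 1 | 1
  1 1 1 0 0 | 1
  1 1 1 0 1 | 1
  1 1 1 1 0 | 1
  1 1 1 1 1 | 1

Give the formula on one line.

  (a & b) = 00000000000000000000000011111111
  (e | d) = 01110111011101110111011101110111
  ((a & b) | (e | d)) = 01110111011101110111011111111111

((a & b) | (e | d))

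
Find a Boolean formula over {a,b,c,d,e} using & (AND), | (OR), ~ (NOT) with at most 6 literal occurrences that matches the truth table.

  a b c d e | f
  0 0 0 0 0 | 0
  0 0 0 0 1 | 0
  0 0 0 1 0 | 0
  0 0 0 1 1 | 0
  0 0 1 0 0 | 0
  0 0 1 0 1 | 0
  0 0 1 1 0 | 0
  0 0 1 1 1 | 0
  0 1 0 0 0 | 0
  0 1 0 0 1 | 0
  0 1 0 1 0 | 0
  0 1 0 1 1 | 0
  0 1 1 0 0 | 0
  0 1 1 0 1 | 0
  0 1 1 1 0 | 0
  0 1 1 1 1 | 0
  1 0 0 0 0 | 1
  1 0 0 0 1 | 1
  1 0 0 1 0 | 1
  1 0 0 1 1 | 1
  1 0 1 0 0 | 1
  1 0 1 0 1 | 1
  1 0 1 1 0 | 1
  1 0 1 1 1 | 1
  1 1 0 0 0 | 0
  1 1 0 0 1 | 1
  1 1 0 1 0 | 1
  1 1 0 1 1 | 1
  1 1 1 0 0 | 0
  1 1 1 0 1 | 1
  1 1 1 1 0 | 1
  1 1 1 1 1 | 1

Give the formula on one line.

  ~b = 11111111000000001111111100000000
  (d | e) = 01110111011101110111011101110111
  (~b | (d | e)) = 11111111011101111111111101110111
  ((~b | (d | e)) & a) = 00000000000000001111111101110111

((~b | (d | e)) & a)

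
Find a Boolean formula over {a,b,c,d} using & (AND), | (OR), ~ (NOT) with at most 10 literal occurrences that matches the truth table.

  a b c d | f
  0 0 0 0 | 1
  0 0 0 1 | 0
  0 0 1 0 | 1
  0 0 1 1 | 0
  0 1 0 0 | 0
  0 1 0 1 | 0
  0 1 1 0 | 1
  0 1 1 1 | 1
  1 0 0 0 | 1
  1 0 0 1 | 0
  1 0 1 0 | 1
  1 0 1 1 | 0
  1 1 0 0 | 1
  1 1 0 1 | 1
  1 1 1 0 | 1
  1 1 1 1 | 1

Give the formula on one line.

((((~d & ~b) | a) | (c & ~a)) & (~d | b))

  ~d = 1010101010101010
  ~b = 1111000011110000
  (~d & ~b) = 1010000010100000
  ((~d & ~b) | a) = 1010000011111111
  ~a = 1111111100000000
  (c & ~a) = 0011001100000000
  (((~d & ~b) | a) | (c & ~a)) = 1011001111111111
  (~d | b) = 1010111110101111
  ((((~d & ~b) | a) | (c & ~a)) & (~d | b)) = 1010001110101111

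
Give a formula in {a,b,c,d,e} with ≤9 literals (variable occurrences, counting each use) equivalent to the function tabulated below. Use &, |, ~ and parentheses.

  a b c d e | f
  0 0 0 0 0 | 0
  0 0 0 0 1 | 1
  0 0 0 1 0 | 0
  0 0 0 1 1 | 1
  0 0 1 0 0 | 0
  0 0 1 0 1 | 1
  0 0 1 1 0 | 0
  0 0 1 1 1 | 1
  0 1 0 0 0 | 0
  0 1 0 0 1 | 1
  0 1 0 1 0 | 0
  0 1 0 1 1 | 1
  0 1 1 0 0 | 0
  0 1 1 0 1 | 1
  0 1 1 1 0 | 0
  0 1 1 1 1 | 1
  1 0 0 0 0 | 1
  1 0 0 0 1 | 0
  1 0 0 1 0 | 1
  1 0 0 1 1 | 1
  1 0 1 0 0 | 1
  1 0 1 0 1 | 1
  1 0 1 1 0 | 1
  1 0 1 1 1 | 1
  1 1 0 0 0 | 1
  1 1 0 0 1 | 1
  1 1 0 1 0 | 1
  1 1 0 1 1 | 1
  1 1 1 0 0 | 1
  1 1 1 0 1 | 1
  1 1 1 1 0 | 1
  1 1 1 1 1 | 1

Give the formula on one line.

((~a | ((b | (~e | c)) | d)) & (e | a))

  ~a = 11111111111111110000000000000000
  ~e = 10101010101010101010101010101010
  (~e | c) = 10101111101011111010111110101111
  (b | (~e | c)) = 10101111111111111010111111111111
  ((b | (~e | c)) | d) = 10111111111111111011111111111111
  (~a | ((b | (~e | c)) | d)) = 11111111111111111011111111111111
  (e | a) = 01010101010101011111111111111111
  ((~a | ((b | (~e | c)) | d)) & (e | a)) = 01010101010101011011111111111111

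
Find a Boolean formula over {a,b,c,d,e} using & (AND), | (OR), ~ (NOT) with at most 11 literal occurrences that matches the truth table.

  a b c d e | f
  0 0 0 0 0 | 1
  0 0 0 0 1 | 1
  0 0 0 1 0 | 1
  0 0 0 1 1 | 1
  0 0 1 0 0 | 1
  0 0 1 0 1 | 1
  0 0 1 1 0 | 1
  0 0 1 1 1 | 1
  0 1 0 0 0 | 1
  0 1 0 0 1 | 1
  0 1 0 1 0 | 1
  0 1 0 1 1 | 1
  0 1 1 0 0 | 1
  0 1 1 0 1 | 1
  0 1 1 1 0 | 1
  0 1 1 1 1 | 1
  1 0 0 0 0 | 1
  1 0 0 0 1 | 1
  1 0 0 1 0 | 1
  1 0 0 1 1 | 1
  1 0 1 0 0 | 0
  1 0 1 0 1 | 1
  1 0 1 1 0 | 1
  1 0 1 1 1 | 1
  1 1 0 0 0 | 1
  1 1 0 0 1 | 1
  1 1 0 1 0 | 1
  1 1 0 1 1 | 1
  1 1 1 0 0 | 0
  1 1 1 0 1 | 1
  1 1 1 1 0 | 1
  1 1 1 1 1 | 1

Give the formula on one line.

  ~a = 11111111111111110000000000000000
  (~a | d) = 11111111111111110011001100110011
  ((~a | d) | e) = 11111111111111110111011101110111
  ~c = 11110000111100001111000011110000
  (~a | ~c) = 11111111111111111111000011110000
  ~d = 11001100110011001100110011001100
  (e & ~d) = 01000100010001000100010001000100
  (a | (e & ~d)) = 01000100010001001111111111111111
  ((~a | ~c) & (a | (e & ~d))) = 01000100010001001111000011110000
  (((~a | d) | e) | ((~a | ~c) & (a | (e & ~d)))) = 11111111111111111111011111110111

(((~a | d) | e) | ((~a | ~c) & (a | (e & ~d))))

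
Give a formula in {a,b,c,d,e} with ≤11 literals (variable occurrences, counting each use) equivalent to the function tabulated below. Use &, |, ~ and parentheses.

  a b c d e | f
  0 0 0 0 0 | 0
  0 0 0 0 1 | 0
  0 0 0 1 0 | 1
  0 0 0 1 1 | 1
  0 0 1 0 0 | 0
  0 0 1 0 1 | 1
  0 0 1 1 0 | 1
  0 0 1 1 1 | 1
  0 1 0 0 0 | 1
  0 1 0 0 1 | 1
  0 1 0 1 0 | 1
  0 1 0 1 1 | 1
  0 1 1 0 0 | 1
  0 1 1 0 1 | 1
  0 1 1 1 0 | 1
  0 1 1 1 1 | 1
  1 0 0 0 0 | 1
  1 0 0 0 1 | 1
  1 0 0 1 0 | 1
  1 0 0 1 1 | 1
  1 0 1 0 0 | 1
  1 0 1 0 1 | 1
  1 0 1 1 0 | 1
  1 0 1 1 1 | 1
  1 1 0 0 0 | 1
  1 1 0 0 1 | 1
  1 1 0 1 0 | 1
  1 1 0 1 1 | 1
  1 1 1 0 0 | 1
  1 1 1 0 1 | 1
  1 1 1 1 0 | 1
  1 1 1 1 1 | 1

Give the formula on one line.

((((c & ~b) & (e & (~a | c))) | a) | (b | d))

  ~b = 11111111000000001111111100000000
  (c & ~b) = 00001111000000000000111100000000
  ~a = 11111111111111110000000000000000
  (~a | c) = 11111111111111110000111100001111
  (e & (~a | c)) = 01010101010101010000010100000101
  ((c & ~b) & (e & (~a | c))) = 00000101000000000000010100000000
  (((c & ~b) & (e & (~a | c))) | a) = 00000101000000001111111111111111
  (b | d) = 00110011111111110011001111111111
  ((((c & ~b) & (e & (~a | c))) | a) | (b | d)) = 00110111111111111111111111111111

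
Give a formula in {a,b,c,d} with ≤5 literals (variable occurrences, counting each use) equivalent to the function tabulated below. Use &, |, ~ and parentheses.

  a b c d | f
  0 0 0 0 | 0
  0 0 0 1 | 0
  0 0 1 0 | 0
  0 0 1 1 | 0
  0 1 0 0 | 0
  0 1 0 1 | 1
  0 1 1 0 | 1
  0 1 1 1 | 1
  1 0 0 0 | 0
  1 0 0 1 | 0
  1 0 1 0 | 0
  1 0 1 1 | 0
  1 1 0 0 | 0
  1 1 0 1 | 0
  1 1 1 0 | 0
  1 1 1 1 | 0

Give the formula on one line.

((c | (~c & d)) & (b & ~a))

  ~c = 1100110011001100
  (~c & d) = 0100010001000100
  (c | (~c & d)) = 0111011101110111
  ~a = 1111111100000000
  (b & ~a) = 0000111100000000
  ((c | (~c & d)) & (b & ~a)) = 0000011100000000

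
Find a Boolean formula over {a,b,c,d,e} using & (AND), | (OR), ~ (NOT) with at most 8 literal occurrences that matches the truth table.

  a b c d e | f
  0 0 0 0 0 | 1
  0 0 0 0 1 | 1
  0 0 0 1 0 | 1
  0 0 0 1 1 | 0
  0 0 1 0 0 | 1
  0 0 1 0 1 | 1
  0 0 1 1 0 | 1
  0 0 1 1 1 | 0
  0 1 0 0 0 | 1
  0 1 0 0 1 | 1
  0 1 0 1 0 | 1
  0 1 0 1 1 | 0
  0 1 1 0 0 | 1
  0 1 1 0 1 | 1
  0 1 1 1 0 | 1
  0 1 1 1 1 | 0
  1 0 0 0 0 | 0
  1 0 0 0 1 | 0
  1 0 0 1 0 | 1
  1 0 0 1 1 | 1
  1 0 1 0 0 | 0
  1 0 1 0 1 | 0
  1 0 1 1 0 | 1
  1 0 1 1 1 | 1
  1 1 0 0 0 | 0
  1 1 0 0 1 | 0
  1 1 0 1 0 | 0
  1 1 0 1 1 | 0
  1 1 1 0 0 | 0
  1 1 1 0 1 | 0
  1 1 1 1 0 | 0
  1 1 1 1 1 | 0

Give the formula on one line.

((a | (~d | ~e)) & ((~b & d) | ~a))

  ~d = 11001100110011001100110011001100
  ~e = 10101010101010101010101010101010
  (~d | ~e) = 11101110111011101110111011101110
  (a | (~d | ~e)) = 11101110111011101111111111111111
  ~b = 11111111000000001111111100000000
  (~b & d) = 00110011000000000011001100000000
  ~a = 11111111111111110000000000000000
  ((~b & d) | ~a) = 11111111111111110011001100000000
  ((a | (~d | ~e)) & ((~b & d) | ~a)) = 11101110111011100011001100000000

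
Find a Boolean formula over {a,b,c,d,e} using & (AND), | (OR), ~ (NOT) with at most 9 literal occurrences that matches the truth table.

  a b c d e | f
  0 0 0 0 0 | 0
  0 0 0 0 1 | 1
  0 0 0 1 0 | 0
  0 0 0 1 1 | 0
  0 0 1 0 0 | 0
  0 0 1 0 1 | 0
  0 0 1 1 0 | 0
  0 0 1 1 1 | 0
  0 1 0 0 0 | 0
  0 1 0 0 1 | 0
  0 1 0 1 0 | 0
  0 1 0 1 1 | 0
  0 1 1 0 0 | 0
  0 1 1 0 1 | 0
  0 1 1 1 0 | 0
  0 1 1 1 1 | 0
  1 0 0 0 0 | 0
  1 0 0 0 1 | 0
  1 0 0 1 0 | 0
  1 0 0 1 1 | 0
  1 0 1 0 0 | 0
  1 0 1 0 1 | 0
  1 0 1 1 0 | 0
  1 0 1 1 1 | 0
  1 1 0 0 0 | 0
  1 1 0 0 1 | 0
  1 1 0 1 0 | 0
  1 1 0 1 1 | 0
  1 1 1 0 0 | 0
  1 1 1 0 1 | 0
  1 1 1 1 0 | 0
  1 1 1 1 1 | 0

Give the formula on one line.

(((~c | d) & (~a & ~d)) & ((~d & e) & ~b))

  ~c = 11110000111100001111000011110000
  (~c | d) = 11110011111100111111001111110011
  ~a = 11111111111111110000000000000000
  ~d = 11001100110011001100110011001100
  (~a & ~d) = 11001100110011000000000000000000
  ((~c | d) & (~a & ~d)) = 11000000110000000000000000000000
  (~d & e) = 01000100010001000100010001000100
  ~b = 11111111000000001111111100000000
  ((~d & e) & ~b) = 01000100000000000100010000000000
  (((~c | d) & (~a & ~d)) & ((~d & e) & ~b)) = 01000000000000000000000000000000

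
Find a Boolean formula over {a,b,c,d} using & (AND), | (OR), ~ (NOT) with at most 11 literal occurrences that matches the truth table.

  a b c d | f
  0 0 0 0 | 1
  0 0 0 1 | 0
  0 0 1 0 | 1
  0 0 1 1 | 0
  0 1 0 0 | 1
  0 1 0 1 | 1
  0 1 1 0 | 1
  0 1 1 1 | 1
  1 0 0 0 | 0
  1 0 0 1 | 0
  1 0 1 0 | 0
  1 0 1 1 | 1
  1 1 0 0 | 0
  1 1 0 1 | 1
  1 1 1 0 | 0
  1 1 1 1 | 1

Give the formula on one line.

((~a | d) & (b | ((~b & (b | (c & a))) | ~d)))

  ~a = 1111111100000000
  (~a | d) = 1111111101010101
  ~b = 1111000011110000
  (c & a) = 0000000000110011
  (b | (c & a)) = 0000111100111111
  (~b & (b | (c & a))) = 0000000000110000
  ~d = 1010101010101010
  ((~b & (b | (c & a))) | ~d) = 1010101010111010
  (b | ((~b & (b | (c & a))) | ~d)) = 1010111110111111
  ((~a | d) & (b | ((~b & (b | (c & a))) | ~d))) = 1010111100010101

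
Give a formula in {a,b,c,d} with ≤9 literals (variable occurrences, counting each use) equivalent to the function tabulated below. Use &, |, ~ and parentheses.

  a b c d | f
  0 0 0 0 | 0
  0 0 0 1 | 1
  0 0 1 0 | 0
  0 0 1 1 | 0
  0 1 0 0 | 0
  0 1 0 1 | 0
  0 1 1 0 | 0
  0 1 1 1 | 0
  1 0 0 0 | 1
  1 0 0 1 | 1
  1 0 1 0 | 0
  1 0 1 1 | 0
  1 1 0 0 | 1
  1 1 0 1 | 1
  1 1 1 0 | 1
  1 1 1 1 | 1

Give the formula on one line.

(((d & (~b & ~a)) | a) & ((b & (c | d)) | ~c))

  ~b = 1111000011110000
  ~a = 1111111100000000
  (~b & ~a) = 1111000000000000
  (d & (~b & ~a)) = 0101000000000000
  ((d & (~b & ~a)) | a) = 0101000011111111
  (c | d) = 0111011101110111
  (b & (c | d)) = 0000011100000111
  ~c = 1100110011001100
  ((b & (c | d)) | ~c) = 1100111111001111
  (((d & (~b & ~a)) | a) & ((b & (c | d)) | ~c)) = 0100000011001111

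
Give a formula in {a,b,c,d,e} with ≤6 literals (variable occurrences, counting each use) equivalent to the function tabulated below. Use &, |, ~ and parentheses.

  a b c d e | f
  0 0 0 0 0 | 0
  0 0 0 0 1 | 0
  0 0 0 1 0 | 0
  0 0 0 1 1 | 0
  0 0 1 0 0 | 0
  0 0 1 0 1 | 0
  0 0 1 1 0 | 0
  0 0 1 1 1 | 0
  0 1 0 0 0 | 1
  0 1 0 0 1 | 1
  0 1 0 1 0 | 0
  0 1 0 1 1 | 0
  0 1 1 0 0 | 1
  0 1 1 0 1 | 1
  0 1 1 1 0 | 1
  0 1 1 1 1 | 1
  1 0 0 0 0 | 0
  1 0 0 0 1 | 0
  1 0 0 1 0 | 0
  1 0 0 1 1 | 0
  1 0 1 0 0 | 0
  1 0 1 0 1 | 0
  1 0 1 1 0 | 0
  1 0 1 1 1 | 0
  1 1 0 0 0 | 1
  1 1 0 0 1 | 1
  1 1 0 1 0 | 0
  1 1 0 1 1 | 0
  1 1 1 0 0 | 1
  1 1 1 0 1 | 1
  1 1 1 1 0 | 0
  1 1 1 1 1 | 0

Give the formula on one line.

  ~d = 11001100110011001100110011001100
  ~a = 11111111111111110000000000000000
  ~b = 11111111000000001111111100000000
  (~a | ~b) = 11111111111111111111111100000000
  (c & (~a | ~b)) = 00001111000011110000111100000000
  (~d | (c & (~a | ~b))) = 11001111110011111100111111001100
  (b & (~d | (c & (~a | ~b)))) = 00000000110011110000000011001100

(b & (~d | (c & (~a | ~b))))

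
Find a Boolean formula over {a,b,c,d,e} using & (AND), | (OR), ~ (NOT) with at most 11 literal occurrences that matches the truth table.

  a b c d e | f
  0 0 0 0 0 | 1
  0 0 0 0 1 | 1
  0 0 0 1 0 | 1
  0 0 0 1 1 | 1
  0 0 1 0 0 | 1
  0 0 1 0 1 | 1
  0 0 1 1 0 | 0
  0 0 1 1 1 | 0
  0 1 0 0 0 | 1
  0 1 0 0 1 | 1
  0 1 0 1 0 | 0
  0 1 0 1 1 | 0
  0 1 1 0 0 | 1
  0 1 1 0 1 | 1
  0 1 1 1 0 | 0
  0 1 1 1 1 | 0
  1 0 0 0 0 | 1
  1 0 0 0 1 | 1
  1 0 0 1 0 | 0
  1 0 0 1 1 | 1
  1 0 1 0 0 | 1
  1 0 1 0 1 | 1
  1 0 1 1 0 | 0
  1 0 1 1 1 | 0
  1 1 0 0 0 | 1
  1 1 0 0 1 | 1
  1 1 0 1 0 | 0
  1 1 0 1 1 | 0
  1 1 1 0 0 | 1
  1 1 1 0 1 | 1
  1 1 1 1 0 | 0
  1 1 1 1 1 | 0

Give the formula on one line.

(~d | ((~c & (~b & (~a | e))) | ((~d | ~b) & b)))

  ~d = 11001100110011001100110011001100
  ~c = 11110000111100001111000011110000
  ~b = 11111111000000001111111100000000
  ~a = 11111111111111110000000000000000
  (~a | e) = 11111111111111110101010101010101
  (~b & (~a | e)) = 11111111000000000101010100000000
  (~c & (~b & (~a | e))) = 11110000000000000101000000000000
  (~d | ~b) = 11111111110011001111111111001100
  ((~d | ~b) & b) = 00000000110011000000000011001100
  ((~c & (~b & (~a | e))) | ((~d | ~b) & b)) = 11110000110011000101000011001100
  (~d | ((~c & (~b & (~a | e))) | ((~d | ~b) & b))) = 11111100110011001101110011001100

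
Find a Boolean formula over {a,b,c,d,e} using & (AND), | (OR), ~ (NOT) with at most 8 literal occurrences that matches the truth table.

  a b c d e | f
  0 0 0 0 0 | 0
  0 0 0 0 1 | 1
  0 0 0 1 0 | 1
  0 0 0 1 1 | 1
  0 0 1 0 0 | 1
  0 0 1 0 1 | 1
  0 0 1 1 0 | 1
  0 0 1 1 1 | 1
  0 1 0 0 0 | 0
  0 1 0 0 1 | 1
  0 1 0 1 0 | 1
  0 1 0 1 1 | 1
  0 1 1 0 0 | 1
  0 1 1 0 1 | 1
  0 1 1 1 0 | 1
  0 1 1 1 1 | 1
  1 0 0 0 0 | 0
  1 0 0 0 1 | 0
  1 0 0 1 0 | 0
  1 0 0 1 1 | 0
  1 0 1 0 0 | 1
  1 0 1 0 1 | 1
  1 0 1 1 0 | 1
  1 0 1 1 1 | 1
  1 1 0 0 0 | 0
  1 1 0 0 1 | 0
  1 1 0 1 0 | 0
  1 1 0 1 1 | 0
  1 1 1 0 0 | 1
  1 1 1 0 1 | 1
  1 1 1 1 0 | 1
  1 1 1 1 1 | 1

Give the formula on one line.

(((~a & (e | d)) & ((~c & ~a) | ~e)) | c)

  ~a = 11111111111111110000000000000000
  (e | d) = 01110111011101110111011101110111
  (~a & (e | d)) = 01110111011101110000000000000000
  ~c = 11110000111100001111000011110000
  (~c & ~a) = 11110000111100000000000000000000
  ~e = 10101010101010101010101010101010
  ((~c & ~a) | ~e) = 11111010111110101010101010101010
  ((~a & (e | d)) & ((~c & ~a) | ~e)) = 01110010011100100000000000000000
  (((~a & (e | d)) & ((~c & ~a) | ~e)) | c) = 01111111011111110000111100001111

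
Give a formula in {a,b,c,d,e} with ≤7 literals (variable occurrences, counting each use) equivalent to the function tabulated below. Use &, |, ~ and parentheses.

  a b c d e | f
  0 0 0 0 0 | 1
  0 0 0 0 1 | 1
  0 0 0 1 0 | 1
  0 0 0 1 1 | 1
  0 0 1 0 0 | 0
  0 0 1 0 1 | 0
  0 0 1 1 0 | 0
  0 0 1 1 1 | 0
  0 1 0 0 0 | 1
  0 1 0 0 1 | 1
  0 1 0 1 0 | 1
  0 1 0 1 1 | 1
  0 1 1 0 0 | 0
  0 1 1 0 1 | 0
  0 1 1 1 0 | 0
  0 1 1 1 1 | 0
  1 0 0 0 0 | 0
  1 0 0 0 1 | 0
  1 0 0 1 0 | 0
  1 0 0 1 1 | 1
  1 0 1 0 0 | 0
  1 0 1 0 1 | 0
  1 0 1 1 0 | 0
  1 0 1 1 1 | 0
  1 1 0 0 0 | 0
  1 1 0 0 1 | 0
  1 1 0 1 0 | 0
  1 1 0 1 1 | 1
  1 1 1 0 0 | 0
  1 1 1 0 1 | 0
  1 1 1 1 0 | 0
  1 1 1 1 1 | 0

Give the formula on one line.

(~c & ((e & d) | ~a))

  ~c = 11110000111100001111000011110000
  (e & d) = 00010001000100010001000100010001
  ~a = 11111111111111110000000000000000
  ((e & d) | ~a) = 11111111111111110001000100010001
  (~c & ((e & d) | ~a)) = 11110000111100000001000000010000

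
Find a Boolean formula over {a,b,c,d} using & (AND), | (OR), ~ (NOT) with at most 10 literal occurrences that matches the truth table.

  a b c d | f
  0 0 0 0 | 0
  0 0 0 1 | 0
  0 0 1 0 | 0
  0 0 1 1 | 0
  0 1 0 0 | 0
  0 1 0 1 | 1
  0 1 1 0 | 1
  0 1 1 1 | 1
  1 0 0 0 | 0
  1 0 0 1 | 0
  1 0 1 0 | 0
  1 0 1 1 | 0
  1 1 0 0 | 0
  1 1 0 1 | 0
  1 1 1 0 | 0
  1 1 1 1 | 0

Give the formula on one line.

  ~a = 1111111100000000
  (~a & b) = 0000111100000000
  (d | c) = 0111011101110111
  ~d = 1010101010101010
  (a & ~d) = 0000000010101010
  ~b = 1111000011110000
  (~b & a) = 0000000011110000
  ((a & ~d) | (~b & a)) = 0000000011111010
  ((d | c) | ((a & ~d) | (~b & a))) = 0111011111111111
  ((~a & b) & ((d | c) | ((a & ~d) | (~b & a)))) = 0000011100000000

((~a & b) & ((d | c) | ((a & ~d) | (~b & a))))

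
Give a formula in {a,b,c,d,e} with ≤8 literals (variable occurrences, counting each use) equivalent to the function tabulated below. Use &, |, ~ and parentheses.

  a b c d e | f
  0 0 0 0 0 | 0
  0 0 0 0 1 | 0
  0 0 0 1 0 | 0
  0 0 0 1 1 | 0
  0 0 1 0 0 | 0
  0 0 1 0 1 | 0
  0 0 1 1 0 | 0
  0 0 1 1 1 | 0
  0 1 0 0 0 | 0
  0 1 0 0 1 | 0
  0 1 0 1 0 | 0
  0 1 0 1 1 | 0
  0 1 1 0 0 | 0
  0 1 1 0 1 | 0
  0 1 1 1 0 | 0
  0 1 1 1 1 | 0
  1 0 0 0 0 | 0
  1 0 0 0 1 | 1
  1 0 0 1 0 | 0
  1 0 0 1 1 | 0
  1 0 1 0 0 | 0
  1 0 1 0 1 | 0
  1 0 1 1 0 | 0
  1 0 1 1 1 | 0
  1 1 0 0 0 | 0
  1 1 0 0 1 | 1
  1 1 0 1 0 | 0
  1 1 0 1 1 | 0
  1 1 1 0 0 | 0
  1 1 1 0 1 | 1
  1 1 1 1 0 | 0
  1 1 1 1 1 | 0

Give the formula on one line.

((~c | (a & b)) & (~d & (e & a)))

  ~c = 11110000111100001111000011110000
  (a & b) = 00000000000000000000000011111111
  (~c | (a & b)) = 11110000111100001111000011111111
  ~d = 11001100110011001100110011001100
  (e & a) = 00000000000000000101010101010101
  (~d & (e & a)) = 00000000000000000100010001000100
  ((~c | (a & b)) & (~d & (e & a))) = 00000000000000000100000001000100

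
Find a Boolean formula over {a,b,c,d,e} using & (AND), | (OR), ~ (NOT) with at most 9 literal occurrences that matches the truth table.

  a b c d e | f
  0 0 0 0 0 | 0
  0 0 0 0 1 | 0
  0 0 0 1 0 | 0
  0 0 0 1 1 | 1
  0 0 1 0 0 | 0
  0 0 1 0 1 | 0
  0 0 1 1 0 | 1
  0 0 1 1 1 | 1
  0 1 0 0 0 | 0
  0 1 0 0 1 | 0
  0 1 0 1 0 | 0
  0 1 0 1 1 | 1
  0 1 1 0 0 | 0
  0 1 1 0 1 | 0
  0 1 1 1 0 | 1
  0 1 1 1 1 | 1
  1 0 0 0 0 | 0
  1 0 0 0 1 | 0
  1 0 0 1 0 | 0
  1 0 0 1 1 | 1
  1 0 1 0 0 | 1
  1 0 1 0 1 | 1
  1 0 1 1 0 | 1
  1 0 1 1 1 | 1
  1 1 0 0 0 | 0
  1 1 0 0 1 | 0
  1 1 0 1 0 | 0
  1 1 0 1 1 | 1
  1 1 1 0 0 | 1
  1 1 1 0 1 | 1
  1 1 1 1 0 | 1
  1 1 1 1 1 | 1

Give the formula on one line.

(((a & c) | d) & ((e & d) | ((~d & ~e) | c)))

  (a & c) = 00000000000000000000111100001111
  ((a & c) | d) = 00110011001100110011111100111111
  (e & d) = 00010001000100010001000100010001
  ~d = 11001100110011001100110011001100
  ~e = 10101010101010101010101010101010
  (~d & ~e) = 10001000100010001000100010001000
  ((~d & ~e) | c) = 10001111100011111000111110001111
  ((e & d) | ((~d & ~e) | c)) = 10011111100111111001111110011111
  (((a & c) | d) & ((e & d) | ((~d & ~e) | c))) = 00010011000100110001111100011111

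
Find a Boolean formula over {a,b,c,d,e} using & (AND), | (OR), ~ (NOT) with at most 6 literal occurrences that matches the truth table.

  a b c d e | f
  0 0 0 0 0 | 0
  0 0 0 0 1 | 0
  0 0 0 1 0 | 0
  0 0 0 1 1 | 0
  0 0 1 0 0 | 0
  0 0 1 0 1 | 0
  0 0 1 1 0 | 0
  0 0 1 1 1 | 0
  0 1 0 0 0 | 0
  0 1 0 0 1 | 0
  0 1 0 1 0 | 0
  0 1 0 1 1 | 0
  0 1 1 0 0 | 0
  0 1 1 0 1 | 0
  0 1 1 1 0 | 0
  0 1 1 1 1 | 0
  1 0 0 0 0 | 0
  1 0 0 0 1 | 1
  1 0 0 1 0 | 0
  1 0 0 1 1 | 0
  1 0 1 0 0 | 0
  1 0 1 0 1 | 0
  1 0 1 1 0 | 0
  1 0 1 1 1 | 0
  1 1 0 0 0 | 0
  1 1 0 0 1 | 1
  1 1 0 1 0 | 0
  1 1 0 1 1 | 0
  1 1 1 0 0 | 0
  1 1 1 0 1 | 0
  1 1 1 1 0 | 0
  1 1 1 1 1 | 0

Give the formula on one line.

((d | ~c) & ((d | e) & (a & ~d)))

  ~c = 11110000111100001111000011110000
  (d | ~c) = 11110011111100111111001111110011
  (d | e) = 01110111011101110111011101110111
  ~d = 11001100110011001100110011001100
  (a & ~d) = 00000000000000001100110011001100
  ((d | e) & (a & ~d)) = 00000000000000000100010001000100
  ((d | ~c) & ((d | e) & (a & ~d))) = 00000000000000000100000001000000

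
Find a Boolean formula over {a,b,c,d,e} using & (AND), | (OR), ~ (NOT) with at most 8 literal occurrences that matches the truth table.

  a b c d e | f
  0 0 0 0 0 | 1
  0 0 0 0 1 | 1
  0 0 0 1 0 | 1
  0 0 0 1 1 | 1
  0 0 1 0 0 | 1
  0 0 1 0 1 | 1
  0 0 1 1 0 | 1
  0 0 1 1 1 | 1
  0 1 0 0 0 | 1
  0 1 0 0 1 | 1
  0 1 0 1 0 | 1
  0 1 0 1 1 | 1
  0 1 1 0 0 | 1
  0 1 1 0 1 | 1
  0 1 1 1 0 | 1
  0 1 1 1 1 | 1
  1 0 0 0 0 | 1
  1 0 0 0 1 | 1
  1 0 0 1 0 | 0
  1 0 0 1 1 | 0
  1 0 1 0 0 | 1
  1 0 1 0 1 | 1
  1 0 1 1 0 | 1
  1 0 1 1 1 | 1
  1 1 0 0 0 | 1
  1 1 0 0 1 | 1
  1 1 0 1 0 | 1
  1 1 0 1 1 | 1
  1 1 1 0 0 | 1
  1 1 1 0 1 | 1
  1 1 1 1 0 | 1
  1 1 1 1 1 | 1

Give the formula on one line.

  ~a = 11111111111111110000000000000000
  (a | d) = 00110011001100111111111111111111
  ~d = 11001100110011001100110011001100
  (c | ~d) = 11001111110011111100111111001111
  ((a | d) & (c | ~d)) = 00000011000000111100111111001111
  (~d | b) = 11001100111111111100110011111111
  (((a | d) & (c | ~d)) | (~d | b)) = 11001111111111111100111111111111
  (~a | (((a | d) & (c | ~d)) | (~d | b))) = 11111111111111111100111111111111

(~a | (((a | d) & (c | ~d)) | (~d | b)))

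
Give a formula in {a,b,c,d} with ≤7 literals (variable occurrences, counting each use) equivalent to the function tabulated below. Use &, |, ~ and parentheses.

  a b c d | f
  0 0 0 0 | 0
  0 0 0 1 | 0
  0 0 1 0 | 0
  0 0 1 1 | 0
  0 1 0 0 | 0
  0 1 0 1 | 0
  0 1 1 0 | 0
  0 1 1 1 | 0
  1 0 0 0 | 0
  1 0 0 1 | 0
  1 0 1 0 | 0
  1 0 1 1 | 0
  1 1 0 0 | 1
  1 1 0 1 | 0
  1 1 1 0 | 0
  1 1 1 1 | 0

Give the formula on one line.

  ~d = 1010101010101010
  ~b = 1111000011110000
  ~c = 1100110011001100
  (~b | ~c) = 1111110011111100
  (~d & (~b | ~c)) = 1010100010101000
  ((~d & (~b | ~c)) & a) = 0000000010101000
  (d | b) = 0101111101011111
  ((d | b) & a) = 0000000001011111
  (((~d & (~b | ~c)) & a) & ((d | b) & a)) = 0000000000001000

(((~d & (~b | ~c)) & a) & ((d | b) & a))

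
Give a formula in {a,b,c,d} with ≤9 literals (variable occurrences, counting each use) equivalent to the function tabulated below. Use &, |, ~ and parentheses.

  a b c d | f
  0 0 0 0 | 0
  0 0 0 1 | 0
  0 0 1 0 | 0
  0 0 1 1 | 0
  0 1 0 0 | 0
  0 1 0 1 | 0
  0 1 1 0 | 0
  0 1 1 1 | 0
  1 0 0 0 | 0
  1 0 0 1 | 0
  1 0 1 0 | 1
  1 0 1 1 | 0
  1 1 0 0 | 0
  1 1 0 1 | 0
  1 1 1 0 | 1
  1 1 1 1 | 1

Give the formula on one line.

(((((b | c) & ~a) | c) & a) & (b | ~d))

  (b | c) = 0011111100111111
  ~a = 1111111100000000
  ((b | c) & ~a) = 0011111100000000
  (((b | c) & ~a) | c) = 0011111100110011
  ((((b | c) & ~a) | c) & a) = 0000000000110011
  ~d = 1010101010101010
  (b | ~d) = 1010111110101111
  (((((b | c) & ~a) | c) & a) & (b | ~d)) = 0000000000100011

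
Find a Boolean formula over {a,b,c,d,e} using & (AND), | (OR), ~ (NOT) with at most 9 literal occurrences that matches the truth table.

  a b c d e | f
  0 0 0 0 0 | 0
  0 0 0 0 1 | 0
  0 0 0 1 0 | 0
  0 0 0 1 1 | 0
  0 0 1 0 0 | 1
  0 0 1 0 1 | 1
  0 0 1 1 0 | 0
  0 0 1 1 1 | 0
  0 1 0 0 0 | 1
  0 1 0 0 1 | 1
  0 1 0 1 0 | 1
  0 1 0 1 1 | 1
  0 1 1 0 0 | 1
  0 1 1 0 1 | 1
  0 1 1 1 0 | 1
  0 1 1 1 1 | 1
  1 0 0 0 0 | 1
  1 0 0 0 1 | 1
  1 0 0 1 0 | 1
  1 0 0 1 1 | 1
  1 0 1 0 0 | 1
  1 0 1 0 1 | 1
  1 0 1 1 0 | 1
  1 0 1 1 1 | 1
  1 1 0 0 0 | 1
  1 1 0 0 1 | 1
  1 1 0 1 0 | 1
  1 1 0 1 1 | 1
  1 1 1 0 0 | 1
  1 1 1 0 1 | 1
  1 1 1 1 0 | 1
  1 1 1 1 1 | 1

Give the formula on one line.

  ~e = 10101010101010101010101010101010
  (a & ~e) = 00000000000000001010101010101010
  (c | (a & ~e)) = 00001111000011111010111110101111
  ~d = 11001100110011001100110011001100
  ((c | (a & ~e)) & ~d) = 00001100000011001000110010001100
  (b | a) = 00000000111111111111111111111111
  (((c | (a & ~e)) & ~d) | (b | a)) = 00001100111111111111111111111111

(((c | (a & ~e)) & ~d) | (b | a))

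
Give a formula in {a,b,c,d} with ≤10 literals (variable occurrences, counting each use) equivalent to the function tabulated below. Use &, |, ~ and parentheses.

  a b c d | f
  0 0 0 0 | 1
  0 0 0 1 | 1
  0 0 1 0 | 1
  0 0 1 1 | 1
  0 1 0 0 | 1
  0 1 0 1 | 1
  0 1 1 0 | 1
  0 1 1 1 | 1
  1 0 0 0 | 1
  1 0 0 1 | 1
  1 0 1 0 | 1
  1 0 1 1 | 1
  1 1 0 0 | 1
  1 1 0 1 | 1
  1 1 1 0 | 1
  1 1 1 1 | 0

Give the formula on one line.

((((~d & (~a | ~c)) | ~c) | (~d | ~a)) | ((a & d) & ~b))

  ~d = 1010101010101010
  ~a = 1111111100000000
  ~c = 1100110011001100
  (~a | ~c) = 1111111111001100
  (~d & (~a | ~c)) = 1010101010001000
  ((~d & (~a | ~c)) | ~c) = 1110111011001100
  (~d | ~a) = 1111111110101010
  (((~d & (~a | ~c)) | ~c) | (~d | ~a)) = 1111111111101110
  (a & d) = 0000000001010101
  ~b = 1111000011110000
  ((a & d) & ~b) = 0000000001010000
  ((((~d & (~a | ~c)) | ~c) | (~d | ~a)) | ((a & d) & ~b)) = 1111111111111110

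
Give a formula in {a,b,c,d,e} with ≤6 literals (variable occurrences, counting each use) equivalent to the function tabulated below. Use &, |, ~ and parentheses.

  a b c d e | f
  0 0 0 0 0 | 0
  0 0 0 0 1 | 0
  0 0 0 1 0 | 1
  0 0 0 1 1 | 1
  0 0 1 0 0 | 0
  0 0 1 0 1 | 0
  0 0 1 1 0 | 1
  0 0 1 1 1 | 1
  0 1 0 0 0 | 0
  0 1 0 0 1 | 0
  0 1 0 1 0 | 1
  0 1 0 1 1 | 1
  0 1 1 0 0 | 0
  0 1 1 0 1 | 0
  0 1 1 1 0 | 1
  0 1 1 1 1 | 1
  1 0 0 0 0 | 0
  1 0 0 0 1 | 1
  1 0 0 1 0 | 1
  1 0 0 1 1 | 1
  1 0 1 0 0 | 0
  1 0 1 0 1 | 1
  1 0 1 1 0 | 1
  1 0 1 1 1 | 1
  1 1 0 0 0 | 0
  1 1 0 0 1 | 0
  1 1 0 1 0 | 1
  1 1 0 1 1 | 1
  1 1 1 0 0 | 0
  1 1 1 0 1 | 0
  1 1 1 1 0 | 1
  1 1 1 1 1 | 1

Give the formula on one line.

  ~b = 11111111000000001111111100000000
  ~e = 10101010101010101010101010101010
  (~b | ~e) = 11111111101010101111111110101010
  (a & e) = 00000000000000000101010101010101
  ((~b | ~e) & (a & e)) = 00000000000000000101010100000000
  (d | ((~b | ~e) & (a & e))) = 00110011001100110111011100110011

(d | ((~b | ~e) & (a & e)))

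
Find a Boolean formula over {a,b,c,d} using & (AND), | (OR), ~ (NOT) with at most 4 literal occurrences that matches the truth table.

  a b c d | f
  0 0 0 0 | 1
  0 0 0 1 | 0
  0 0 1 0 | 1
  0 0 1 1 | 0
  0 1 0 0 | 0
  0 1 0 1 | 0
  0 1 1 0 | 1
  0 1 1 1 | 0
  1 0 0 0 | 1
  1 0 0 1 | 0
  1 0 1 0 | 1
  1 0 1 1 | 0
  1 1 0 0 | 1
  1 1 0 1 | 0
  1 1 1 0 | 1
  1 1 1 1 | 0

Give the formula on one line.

(~d & (~b | (c | a)))

  ~d = 1010101010101010
  ~b = 1111000011110000
  (c | a) = 0011001111111111
  (~b | (c | a)) = 1111001111111111
  (~d & (~b | (c | a))) = 1010001010101010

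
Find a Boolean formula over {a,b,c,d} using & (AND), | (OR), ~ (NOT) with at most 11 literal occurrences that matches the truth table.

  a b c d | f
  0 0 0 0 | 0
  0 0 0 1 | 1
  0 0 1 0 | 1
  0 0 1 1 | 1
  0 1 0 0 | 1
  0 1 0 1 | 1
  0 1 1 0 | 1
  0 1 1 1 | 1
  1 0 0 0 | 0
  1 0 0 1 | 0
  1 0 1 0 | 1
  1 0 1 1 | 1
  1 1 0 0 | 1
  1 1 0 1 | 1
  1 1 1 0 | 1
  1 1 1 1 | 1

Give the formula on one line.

  ~b = 1111000011110000
  ~c = 1100110011001100
  (b & ~c) = 0000110000001100
  ~a = 1111111100000000
  ((b & ~c) & ~a) = 0000110000000000
  (d & ~a) = 0101010100000000
  (c & ~b) = 0011000000110000
  ((d & ~a) | (c & ~b)) = 0111010100110000
  (((b & ~c) & ~a) | ((d & ~a) | (c & ~b))) = 0111110100110000
  (~b & (((b & ~c) & ~a) | ((d & ~a) | (c & ~b)))) = 0111000000110000
  (b | (~b & (((b & ~c) & ~a) | ((d & ~a) | (c & ~b))))) = 0111111100111111

(b | (~b & (((b & ~c) & ~a) | ((d & ~a) | (c & ~b)))))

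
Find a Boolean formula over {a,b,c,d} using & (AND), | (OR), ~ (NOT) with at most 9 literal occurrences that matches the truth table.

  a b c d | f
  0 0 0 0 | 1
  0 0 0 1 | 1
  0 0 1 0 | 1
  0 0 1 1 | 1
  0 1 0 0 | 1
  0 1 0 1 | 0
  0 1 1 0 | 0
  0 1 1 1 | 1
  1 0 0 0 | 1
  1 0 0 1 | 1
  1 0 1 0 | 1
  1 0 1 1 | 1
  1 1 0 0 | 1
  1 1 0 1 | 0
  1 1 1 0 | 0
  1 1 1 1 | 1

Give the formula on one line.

(((~d | ~b) & (~c | ~b)) | (d & ((b | a) & c)))

  ~d = 1010101010101010
  ~b = 1111000011110000
  (~d | ~b) = 1111101011111010
  ~c = 1100110011001100
  (~c | ~b) = 1111110011111100
  ((~d | ~b) & (~c | ~b)) = 1111100011111000
  (b | a) = 0000111111111111
  ((b | a) & c) = 0000001100110011
  (d & ((b | a) & c)) = 0000000100010001
  (((~d | ~b) & (~c | ~b)) | (d & ((b | a) & c))) = 1111100111111001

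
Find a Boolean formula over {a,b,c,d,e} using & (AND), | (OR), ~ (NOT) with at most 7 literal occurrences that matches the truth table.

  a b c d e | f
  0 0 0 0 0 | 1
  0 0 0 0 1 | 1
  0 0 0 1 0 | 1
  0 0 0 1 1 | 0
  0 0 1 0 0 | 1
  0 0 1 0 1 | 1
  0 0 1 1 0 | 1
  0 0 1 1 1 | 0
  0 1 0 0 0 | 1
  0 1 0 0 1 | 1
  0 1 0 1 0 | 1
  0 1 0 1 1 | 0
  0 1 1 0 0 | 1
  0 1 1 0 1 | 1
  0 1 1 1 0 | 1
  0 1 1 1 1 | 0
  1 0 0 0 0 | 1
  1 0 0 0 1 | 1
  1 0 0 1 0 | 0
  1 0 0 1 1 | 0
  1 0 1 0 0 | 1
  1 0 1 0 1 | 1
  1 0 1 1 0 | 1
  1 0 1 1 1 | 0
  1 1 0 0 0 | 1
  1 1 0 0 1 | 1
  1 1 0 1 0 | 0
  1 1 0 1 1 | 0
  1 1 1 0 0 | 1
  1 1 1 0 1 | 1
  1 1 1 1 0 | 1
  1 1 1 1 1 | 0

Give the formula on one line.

  ~d = 11001100110011001100110011001100
  (c | ~d) = 11001111110011111100111111001111
  ~a = 11111111111111110000000000000000
  (c | ~a) = 11111111111111110000111100001111
  ((c | ~d) | (c | ~a)) = 11111111111111111100111111001111
  ~e = 10101010101010101010101010101010
  (~e & d) = 00100010001000100010001000100010
  (~d | (~e & d)) = 11101110111011101110111011101110
  (((c | ~d) | (c | ~a)) & (~d | (~e & d))) = 11101110111011101100111011001110

(((c | ~d) | (c | ~a)) & (~d | (~e & d)))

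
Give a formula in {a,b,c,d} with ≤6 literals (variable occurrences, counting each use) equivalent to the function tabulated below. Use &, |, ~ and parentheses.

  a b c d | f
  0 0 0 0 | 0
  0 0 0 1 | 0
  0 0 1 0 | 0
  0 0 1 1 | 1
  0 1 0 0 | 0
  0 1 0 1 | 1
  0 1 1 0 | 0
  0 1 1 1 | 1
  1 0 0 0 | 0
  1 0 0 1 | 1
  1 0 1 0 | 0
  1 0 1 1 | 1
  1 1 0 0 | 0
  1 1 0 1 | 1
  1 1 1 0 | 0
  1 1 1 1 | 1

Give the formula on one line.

  (c | a) = 0011001111111111
  ((c | a) | b) = 0011111111111111
  (d & ((c | a) | b)) = 0001010101010101

(d & ((c | a) | b))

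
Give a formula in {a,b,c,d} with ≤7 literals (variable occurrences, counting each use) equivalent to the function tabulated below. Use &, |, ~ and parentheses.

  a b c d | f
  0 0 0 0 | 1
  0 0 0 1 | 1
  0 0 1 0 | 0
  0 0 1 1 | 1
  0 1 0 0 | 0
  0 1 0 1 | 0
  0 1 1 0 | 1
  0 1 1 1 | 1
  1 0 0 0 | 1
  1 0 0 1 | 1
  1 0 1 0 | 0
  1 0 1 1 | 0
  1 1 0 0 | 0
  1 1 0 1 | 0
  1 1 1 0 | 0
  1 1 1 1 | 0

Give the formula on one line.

  ~b = 1111000011110000
  ~c = 1100110011001100
  (~b & ~c) = 1100000011000000
  ~a = 1111111100000000
  (b | d) = 0101111101011111
  (~a & (b | d)) = 0101111100000000
  (c & (~a & (b | d))) = 0001001100000000
  ((~b & ~c) | (c & (~a & (b | d)))) = 1101001111000000

((~b & ~c) | (c & (~a & (b | d))))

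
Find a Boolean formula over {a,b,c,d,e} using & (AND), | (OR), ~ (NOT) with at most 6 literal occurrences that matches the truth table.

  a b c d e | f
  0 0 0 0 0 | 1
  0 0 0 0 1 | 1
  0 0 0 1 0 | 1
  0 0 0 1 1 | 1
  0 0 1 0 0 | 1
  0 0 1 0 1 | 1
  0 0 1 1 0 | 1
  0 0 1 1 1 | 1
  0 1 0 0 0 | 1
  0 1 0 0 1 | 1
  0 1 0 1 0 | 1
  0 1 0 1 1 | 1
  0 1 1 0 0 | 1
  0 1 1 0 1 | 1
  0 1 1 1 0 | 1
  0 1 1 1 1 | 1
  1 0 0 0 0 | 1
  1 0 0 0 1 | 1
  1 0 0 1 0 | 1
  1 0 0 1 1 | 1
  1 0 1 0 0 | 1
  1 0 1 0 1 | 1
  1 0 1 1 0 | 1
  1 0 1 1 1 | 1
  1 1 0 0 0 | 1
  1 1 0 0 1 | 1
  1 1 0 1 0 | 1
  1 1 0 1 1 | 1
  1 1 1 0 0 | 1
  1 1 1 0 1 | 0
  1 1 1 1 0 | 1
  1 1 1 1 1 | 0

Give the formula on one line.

  ~e = 10101010101010101010101010101010
  ~b = 11111111000000001111111100000000
  (~e | ~b) = 11111111101010101111111110101010
  ~a = 11111111111111110000000000000000
  ~c = 11110000111100001111000011110000
  (a & ~c) = 00000000000000001111000011110000
  (~a | (a & ~c)) = 11111111111111111111000011110000
  ((~e | ~b) | (~a | (a & ~c))) = 11111111111111111111111111111010

((~e | ~b) | (~a | (a & ~c)))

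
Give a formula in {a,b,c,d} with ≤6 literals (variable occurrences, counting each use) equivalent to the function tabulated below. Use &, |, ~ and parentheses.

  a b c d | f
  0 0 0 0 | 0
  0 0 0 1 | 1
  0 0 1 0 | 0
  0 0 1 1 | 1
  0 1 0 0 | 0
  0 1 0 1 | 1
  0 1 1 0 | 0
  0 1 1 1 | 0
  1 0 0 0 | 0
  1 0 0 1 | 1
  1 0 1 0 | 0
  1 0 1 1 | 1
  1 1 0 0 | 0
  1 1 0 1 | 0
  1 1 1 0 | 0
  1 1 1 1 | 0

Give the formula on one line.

  ~b = 1111000011110000
  ~c = 1100110011001100
  (~c & d) = 0100010001000100
  ~a = 1111111100000000
  (~a & d) = 0101010100000000
  ((~c & d) & (~a & d)) = 0100010000000000
  (~b | ((~c & d) & (~a & d))) = 1111010011110000
  (d & (~b | ((~c & d) & (~a & d)))) = 0101010001010000

(d & (~b | ((~c & d) & (~a & d))))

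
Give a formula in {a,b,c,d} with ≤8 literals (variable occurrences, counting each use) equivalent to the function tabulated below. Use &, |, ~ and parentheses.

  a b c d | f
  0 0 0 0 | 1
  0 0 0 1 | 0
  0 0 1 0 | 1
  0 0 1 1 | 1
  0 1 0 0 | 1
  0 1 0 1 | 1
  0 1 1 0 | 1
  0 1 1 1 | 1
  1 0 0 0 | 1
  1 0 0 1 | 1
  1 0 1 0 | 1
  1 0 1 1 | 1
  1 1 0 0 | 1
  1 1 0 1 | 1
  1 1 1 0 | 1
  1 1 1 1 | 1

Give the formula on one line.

  (b & d) = 0000010100000101
  ~c = 1100110011001100
  (a & ~c) = 0000000011001100
  ((b & d) | (a & ~c)) = 0000010111001101
  ~d = 1010101010101010
  (~d | c) = 1011101110111011
  (((b & d) | (a & ~c)) | (~d | c)) = 1011111111111111

(((b & d) | (a & ~c)) | (~d | c))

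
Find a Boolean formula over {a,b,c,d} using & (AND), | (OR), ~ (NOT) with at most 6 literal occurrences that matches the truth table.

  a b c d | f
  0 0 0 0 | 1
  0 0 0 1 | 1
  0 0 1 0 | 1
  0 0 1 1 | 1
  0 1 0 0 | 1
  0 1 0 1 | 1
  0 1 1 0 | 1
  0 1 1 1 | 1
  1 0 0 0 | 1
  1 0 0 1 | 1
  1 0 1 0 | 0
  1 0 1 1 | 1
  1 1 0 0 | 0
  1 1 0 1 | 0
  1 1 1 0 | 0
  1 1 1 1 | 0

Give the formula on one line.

  ~a = 1111111100000000
  ~b = 1111000011110000
  ~c = 1100110011001100
  (d | ~c) = 1101110111011101
  (~b & (d | ~c)) = 1101000011010000
  (~a | (~b & (d | ~c))) = 1111111111010000

(~a | (~b & (d | ~c)))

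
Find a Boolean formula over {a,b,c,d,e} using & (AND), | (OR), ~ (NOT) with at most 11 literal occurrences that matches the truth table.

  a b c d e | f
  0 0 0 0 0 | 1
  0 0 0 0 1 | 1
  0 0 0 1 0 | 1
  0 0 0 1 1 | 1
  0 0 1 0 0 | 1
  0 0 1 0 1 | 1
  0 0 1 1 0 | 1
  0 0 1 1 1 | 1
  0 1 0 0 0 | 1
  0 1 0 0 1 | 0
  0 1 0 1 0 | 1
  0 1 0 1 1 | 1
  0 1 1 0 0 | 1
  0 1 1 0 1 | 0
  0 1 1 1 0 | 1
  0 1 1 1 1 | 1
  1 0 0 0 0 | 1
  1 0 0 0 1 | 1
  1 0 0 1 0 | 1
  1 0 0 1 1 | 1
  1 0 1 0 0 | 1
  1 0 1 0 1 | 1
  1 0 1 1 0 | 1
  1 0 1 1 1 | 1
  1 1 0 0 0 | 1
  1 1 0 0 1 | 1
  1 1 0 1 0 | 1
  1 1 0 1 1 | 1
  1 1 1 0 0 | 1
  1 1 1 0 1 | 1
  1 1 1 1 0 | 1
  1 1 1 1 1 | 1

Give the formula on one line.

((((a | c) & ((e | ~a) & (~e | a))) | (~b | ~e)) | d)

  (a | c) = 00001111000011111111111111111111
  ~a = 11111111111111110000000000000000
  (e | ~a) = 11111111111111110101010101010101
  ~e = 10101010101010101010101010101010
  (~e | a) = 10101010101010101111111111111111
  ((e | ~a) & (~e | a)) = 10101010101010100101010101010101
  ((a | c) & ((e | ~a) & (~e | a))) = 00001010000010100101010101010101
  ~b = 11111111000000001111111100000000
  (~b | ~e) = 11111111101010101111111110101010
  (((a | c) & ((e | ~a) & (~e | a))) | (~b | ~e)) = 11111111101010101111111111111111
  ((((a | c) & ((e | ~a) & (~e | a))) | (~b | ~e)) | d) = 11111111101110111111111111111111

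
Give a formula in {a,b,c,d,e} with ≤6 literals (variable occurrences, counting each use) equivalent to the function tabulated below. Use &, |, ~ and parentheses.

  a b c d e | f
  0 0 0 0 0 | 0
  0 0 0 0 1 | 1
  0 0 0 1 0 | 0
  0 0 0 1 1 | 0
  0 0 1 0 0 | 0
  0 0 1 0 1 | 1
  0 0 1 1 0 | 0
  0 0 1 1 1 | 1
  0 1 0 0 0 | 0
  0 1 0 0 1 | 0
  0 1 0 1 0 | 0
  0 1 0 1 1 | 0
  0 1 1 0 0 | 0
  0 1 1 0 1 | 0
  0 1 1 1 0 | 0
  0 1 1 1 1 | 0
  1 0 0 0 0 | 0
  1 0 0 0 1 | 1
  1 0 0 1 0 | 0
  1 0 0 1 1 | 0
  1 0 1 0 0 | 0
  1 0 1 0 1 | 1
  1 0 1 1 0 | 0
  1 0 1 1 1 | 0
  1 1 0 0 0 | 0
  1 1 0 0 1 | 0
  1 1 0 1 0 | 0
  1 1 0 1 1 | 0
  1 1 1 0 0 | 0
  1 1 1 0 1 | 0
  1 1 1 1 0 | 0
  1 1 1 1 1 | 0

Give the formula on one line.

(((~d | (c & ~a)) & ~b) & (~b & e))

  ~d = 11001100110011001100110011001100
  ~a = 11111111111111110000000000000000
  (c & ~a) = 00001111000011110000000000000000
  (~d | (c & ~a)) = 11001111110011111100110011001100
  ~b = 11111111000000001111111100000000
  ((~d | (c & ~a)) & ~b) = 11001111000000001100110000000000
  (~b & e) = 01010101000000000101010100000000
  (((~d | (c & ~a)) & ~b) & (~b & e)) = 01000101000000000100010000000000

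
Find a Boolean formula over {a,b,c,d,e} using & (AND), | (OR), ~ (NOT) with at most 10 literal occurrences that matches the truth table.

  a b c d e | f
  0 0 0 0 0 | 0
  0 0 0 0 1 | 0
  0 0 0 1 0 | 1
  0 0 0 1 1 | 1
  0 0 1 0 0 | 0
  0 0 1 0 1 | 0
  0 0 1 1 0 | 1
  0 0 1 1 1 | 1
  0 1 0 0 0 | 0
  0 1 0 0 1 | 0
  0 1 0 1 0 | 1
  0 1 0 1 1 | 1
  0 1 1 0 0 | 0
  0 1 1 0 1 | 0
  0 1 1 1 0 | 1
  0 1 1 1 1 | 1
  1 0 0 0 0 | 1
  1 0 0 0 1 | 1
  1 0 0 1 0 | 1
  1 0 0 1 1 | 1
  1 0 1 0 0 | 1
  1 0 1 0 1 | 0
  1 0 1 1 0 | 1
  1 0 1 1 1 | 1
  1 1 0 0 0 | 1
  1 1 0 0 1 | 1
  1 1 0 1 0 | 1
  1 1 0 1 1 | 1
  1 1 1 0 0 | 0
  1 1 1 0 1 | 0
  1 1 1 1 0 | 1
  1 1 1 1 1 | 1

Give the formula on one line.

((((~c | b) | ~e) | d) & ((a | d) & (d | (~b | ~c))))

  ~c = 11110000111100001111000011110000
  (~c | b) = 11110000111111111111000011111111
  ~e = 10101010101010101010101010101010
  ((~c | b) | ~e) = 11111010111111111111101011111111
  (((~c | b) | ~e) | d) = 11111011111111111111101111111111
  (a | d) = 00110011001100111111111111111111
  ~b = 11111111000000001111111100000000
  (~b | ~c) = 11111111111100001111111111110000
  (d | (~b | ~c)) = 11111111111100111111111111110011
  ((a | d) & (d | (~b | ~c))) = 00110011001100111111111111110011
  ((((~c | b) | ~e) | d) & ((a | d) & (d | (~b | ~c)))) = 00110011001100111111101111110011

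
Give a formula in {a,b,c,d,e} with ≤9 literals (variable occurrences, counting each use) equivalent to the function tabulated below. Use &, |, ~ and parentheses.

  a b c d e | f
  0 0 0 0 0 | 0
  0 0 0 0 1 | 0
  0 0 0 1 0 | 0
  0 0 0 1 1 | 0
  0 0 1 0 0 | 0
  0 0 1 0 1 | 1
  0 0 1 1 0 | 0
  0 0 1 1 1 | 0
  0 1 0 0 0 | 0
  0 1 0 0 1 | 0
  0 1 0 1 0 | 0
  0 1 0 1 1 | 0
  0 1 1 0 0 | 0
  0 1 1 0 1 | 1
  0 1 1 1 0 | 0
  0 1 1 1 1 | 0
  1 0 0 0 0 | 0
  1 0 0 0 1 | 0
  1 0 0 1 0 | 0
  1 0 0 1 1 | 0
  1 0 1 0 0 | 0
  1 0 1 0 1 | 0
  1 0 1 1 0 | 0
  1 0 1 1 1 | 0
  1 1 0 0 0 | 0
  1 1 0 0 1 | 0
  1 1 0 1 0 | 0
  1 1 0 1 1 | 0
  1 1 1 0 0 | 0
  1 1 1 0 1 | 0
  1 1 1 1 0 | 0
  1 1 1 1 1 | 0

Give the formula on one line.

  ~a = 11111111111111110000000000000000
  ~e = 10101010101010101010101010101010
  (d & ~e) = 00100010001000100010001000100010
  ~d = 11001100110011001100110011001100
  (c & ~d) = 00001100000011000000110000001100
  ((d & ~e) | (c & ~d)) = 00101110001011100010111000101110
  (e & ((d & ~e) | (c & ~d))) = 00000100000001000000010000000100
  (~a & (e & ((d & ~e) | (c & ~d)))) = 00000100000001000000000000000000

(~a & (e & ((d & ~e) | (c & ~d))))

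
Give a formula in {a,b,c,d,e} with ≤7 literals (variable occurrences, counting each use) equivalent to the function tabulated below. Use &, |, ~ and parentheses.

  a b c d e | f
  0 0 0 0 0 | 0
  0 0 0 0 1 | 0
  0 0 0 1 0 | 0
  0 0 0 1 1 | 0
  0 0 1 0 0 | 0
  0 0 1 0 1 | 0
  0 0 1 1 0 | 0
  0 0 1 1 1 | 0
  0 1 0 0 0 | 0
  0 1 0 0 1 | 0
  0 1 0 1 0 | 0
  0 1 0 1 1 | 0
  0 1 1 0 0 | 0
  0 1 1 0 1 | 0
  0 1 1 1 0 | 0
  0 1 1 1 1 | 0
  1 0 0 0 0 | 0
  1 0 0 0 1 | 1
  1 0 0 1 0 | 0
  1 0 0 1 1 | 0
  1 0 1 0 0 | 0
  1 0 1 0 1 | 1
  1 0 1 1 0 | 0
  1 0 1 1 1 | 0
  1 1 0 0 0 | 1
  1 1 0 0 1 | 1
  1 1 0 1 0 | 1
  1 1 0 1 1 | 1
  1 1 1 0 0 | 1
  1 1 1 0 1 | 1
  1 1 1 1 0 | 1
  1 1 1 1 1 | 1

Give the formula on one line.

  (e | b) = 01010101111111110101010111111111
  ~d = 11001100110011001100110011001100
  ~a = 11111111111111110000000000000000
  (~a | b) = 11111111111111110000000011111111
  (d & (~a | b)) = 00110011001100110000000000110011
  (~d | (d & (~a | b))) = 11111111111111111100110011111111
  ((e | b) & (~d | (d & (~a | b)))) = 01010101111111110100010011111111
  (((e | b) & (~d | (d & (~a | b)))) & a) = 00000000000000000100010011111111

(((e | b) & (~d | (d & (~a | b)))) & a)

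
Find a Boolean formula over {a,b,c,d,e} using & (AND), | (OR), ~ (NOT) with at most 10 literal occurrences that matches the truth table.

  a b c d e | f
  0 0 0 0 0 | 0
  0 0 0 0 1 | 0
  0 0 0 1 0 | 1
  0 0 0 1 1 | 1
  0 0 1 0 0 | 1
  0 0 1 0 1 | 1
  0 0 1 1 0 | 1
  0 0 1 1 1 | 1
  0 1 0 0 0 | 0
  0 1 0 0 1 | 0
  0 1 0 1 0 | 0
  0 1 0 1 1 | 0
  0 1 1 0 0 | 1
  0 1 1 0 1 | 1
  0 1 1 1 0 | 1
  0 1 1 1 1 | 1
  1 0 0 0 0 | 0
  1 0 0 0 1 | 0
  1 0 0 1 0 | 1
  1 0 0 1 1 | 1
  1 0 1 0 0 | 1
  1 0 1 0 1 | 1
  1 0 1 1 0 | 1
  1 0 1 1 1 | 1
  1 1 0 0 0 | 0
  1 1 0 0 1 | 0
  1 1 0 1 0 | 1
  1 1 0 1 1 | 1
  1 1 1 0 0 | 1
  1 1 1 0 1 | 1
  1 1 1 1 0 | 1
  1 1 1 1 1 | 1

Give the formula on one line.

  ~c = 11110000111100001111000011110000
  (a | ~c) = 11110000111100001111111111111111
  ~b = 11111111000000001111111100000000
  (~b | ~c) = 11111111111100001111111111110000
  (d & (~b | ~c)) = 00110011001100000011001100110000
  ((a | ~c) & (d & (~b | ~c))) = 00110000001100000011001100110000
  (a | ~b) = 11111111000000001111111111111111
  ~d = 11001100110011001100110011001100
  ((a | ~b) | ~d) = 11111111110011001111111111111111
  (((a | ~c) & (d & (~b | ~c))) & ((a | ~b) | ~d)) = 00110000000000000011001100110000
  ((((a | ~c) & (d & (~b | ~c))) & ((a | ~b) | ~d)) | c) = 00111111000011110011111100111111

((((a | ~c) & (d & (~b | ~c))) & ((a | ~b) | ~d)) | c)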